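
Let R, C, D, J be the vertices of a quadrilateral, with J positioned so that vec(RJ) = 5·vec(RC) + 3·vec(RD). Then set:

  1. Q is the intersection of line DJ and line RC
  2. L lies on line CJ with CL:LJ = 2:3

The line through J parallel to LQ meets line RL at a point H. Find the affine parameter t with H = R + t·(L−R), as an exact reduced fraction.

t = 31/10

Choose coordinates R = (0, 0), C = (1, 0), D = (0, 1), J = (5, 3).
1. Q is the intersection of line DJ and line RC ⇒ Q = (-5/2, 0)
2. L lies on line CJ with CL:LJ = 2:3 ⇒ L = (13/5, 6/5)
through J parallel to LQ: direction (-51/10, -6/5); meets RL at H = (403/50, 93/25)
H = R + t·(L−R) with t = 31/10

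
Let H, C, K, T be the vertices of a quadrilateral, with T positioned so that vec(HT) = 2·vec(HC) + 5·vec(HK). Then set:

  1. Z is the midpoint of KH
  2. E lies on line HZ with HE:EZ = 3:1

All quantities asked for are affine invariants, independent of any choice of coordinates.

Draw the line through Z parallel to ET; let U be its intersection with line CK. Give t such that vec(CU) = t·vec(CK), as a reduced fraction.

Assign H = (0, 0), C = (1, 0), K = (0, 1), T = (2, 5) — the answer is frame-independent, so this choice is without loss of generality.
1. Z is the midpoint of KH ⇒ Z = (0, 1/2)
2. E lies on line HZ with HE:EZ = 3:1 ⇒ E = (0, 3/8)
through Z parallel to ET: direction (2, 37/8); meets CK at U = (8/53, 45/53)
U = C + t·(K−C) with t = 45/53

t = 45/53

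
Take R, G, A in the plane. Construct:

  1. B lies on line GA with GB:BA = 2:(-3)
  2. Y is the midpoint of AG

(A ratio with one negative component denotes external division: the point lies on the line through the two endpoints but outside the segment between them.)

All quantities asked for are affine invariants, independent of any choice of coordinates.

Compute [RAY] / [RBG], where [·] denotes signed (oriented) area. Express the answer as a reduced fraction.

Assign R = (0, 0), G = (1, 0), A = (0, 1) — the answer is frame-independent, so this choice is without loss of generality.
1. B lies on line GA with GB:BA = 2:(-3) ⇒ B = (3, -2)
2. Y is the midpoint of AG ⇒ Y = (1/2, 1/2)
2·[RAY] = -1/2, 2·[RBG] = 2
[RAY]:[RBG] = -1/2:2 = -1/4

[RAY]:[RBG] = -1/4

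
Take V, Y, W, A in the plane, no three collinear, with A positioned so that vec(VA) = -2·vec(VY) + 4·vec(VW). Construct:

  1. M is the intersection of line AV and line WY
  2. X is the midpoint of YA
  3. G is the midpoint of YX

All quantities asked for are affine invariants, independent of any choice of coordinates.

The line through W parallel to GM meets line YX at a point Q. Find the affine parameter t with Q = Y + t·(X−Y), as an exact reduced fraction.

Set V = (0, 0), Y = (1, 0), W = (0, 1), A = (-2, 4); any affine frame gives the same invariant.
1. M is the intersection of line AV and line WY ⇒ M = (-1, 2)
2. X is the midpoint of YA ⇒ X = (-1/2, 2)
3. G is the midpoint of YX ⇒ G = (1/4, 1)
through W parallel to GM: direction (-5/4, 1); meets YX at Q = (5/8, 1/2)
Q = Y + t·(X−Y) with t = 1/4

t = 1/4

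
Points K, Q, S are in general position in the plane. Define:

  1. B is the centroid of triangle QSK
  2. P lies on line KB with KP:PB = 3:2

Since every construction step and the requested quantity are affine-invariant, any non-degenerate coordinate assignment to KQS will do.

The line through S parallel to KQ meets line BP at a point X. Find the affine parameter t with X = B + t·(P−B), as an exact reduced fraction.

Work in coordinates with K = (0, 0), Q = (1, 0), S = (0, 1).
1. B is the centroid of triangle QSK ⇒ B = (1/3, 1/3)
2. P lies on line KB with KP:PB = 3:2 ⇒ P = (1/5, 1/5)
through S parallel to KQ: direction (1, 0); meets BP at X = (1, 1)
X = B + t·(P−B) with t = -5

t = -5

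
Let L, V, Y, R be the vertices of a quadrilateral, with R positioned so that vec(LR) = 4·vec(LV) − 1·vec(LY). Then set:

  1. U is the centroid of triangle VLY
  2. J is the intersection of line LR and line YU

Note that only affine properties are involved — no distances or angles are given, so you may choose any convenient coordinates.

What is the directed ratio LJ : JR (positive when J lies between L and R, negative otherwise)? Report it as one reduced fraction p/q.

Set L = (0, 0), V = (1, 0), Y = (0, 1), R = (4, -1); any affine frame gives the same invariant.
1. U is the centroid of triangle VLY ⇒ U = (1/3, 1/3)
2. J is the intersection of line LR and line YU ⇒ J = (4/7, -1/7)
J = L + t·(R−L) with t = 1/7, so LJ:JR = t:(1−t) = 1/7:6/7

LJ:JR = 1/6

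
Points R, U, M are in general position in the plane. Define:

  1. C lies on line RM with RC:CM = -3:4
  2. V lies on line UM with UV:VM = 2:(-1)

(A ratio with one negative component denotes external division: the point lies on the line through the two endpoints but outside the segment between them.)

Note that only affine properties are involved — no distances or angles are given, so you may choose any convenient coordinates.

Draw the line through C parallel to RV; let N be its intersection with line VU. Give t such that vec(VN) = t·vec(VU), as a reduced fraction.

Choose coordinates R = (0, 0), U = (1, 0), M = (0, 1).
1. C lies on line RM with RC:CM = -3:4 ⇒ C = (0, -3)
2. V lies on line UM with UV:VM = 2:(-1) ⇒ V = (-1, 2)
through C parallel to RV: direction (-1, 2); meets VU at N = (-4, 5)
N = V + t·(U−V) with t = -3/2

t = -3/2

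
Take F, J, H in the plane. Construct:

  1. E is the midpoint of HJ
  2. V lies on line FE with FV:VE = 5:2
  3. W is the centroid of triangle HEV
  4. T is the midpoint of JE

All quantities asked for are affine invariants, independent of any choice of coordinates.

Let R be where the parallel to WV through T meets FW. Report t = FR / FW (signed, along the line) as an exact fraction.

t = 9/5

Set F = (0, 0), J = (1, 0), H = (0, 1); any affine frame gives the same invariant.
1. E is the midpoint of HJ ⇒ E = (1/2, 1/2)
2. V lies on line FE with FV:VE = 5:2 ⇒ V = (5/14, 5/14)
3. W is the centroid of triangle HEV ⇒ W = (2/7, 13/21)
4. T is the midpoint of JE ⇒ T = (3/4, 1/4)
through T parallel to WV: direction (1/14, -11/42); meets FW at R = (18/35, 39/35)
R = F + t·(W−F) with t = 9/5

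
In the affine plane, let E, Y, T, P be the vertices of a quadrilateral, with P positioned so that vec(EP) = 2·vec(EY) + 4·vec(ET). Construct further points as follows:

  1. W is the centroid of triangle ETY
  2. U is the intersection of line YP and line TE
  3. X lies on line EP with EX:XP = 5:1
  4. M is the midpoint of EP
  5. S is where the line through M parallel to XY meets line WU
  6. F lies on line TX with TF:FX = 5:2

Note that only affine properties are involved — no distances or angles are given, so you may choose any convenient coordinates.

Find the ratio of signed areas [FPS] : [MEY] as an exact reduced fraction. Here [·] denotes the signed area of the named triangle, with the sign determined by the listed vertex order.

Choose coordinates E = (0, 0), Y = (1, 0), T = (0, 1), P = (2, 4).
1. W is the centroid of triangle ETY ⇒ W = (1/3, 1/3)
2. U is the intersection of line YP and line TE ⇒ U = (0, -4)
3. X lies on line EP with EX:XP = 5:1 ⇒ X = (5/3, 10/3)
4. M is the midpoint of EP ⇒ M = (1, 2)
5. S is where the line through M parallel to XY meets line WU ⇒ S = (1/8, -19/8)
6. F lies on line TX with TF:FX = 5:2 ⇒ F = (25/21, 8/3)
2·[FPS] = -149/56, 2·[MEY] = 2
[FPS]:[MEY] = -149/56:2 = -149/112

[FPS]:[MEY] = -149/112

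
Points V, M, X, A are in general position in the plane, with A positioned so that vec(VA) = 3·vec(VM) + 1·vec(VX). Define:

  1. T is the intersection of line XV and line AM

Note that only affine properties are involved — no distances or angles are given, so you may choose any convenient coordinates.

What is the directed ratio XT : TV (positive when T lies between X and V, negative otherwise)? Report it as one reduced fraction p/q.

XT:TV = -3

Work in coordinates with V = (0, 0), M = (1, 0), X = (0, 1), A = (3, 1).
1. T is the intersection of line XV and line AM ⇒ T = (0, -1/2)
T = X + t·(V−X) with t = 3/2, so XT:TV = t:(1−t) = 3/2:-1/2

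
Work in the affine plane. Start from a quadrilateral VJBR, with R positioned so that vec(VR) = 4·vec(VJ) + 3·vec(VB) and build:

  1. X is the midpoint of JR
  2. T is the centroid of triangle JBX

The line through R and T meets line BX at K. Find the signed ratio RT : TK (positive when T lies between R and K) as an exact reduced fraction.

Work in coordinates with V = (0, 0), J = (1, 0), B = (0, 1), R = (4, 3).
1. X is the midpoint of JR ⇒ X = (5/2, 3/2)
2. T is the centroid of triangle JBX ⇒ T = (7/6, 5/6)
line RT meets BX at K = (15/8, 11/8)
T = R + t·(K−R) with t = 4/3, so RT:TK = 4/3:-1/3

RT:TK = -4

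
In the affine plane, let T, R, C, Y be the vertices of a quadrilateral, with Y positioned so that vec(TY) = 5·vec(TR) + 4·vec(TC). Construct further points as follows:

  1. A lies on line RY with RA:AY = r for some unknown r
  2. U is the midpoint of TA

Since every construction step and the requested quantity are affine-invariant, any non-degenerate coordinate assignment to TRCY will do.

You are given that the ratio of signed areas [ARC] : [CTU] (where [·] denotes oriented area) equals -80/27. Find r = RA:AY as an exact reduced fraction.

r = 5/2

Assign T = (0, 0), R = (1, 0), C = (0, 1), Y = (5, 4) — the answer is frame-independent, so this choice is without loss of generality.
1. With RA:AY = r, write λ = r/(r+1) so A = R + λ·(Y−R); A is affine-linear in λ
2. U is the midpoint of TA ⇒ U is an affine combination of earlier points and hence also affine-linear in λ
Every point depending on A is an affine combination of A and λ-independent points, so each such coordinate is linear in λ; the λ² term in each signed area is a multiple of (Y−R)×(Y−R) = 0, so 2·[ARC] and 2·[CTU] are each linear in λ. Evaluating at λ=0 and λ=1:
  2·[ARC] = -8·λ,   2·[CTU] = 2·λ + 1/2
So [ARC]:[CTU] = (-8·λ) / (2·λ + 1/2). Setting this equal to -80/27:
  -8·λ = -80/27·(2·λ + 1/2)  ⇒  λ = 5/7
Then r = λ/(1−λ) = (5/7)/(2/7) = 5/2. Check: with r = 5/2, A = (27/7, 20/7) and [ARC]:[CTU] = -80/27 as required.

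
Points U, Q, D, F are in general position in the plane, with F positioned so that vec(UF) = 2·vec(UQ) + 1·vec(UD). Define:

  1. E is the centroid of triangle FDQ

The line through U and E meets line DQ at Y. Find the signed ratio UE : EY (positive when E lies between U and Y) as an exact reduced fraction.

Assign U = (0, 0), Q = (1, 0), D = (0, 1), F = (2, 1) — the answer is frame-independent, so this choice is without loss of generality.
1. E is the centroid of triangle FDQ ⇒ E = (1, 2/3)
line UE meets DQ at Y = (3/5, 2/5)
E = U + t·(Y−U) with t = 5/3, so UE:EY = 5/3:-2/3

UE:EY = -5/2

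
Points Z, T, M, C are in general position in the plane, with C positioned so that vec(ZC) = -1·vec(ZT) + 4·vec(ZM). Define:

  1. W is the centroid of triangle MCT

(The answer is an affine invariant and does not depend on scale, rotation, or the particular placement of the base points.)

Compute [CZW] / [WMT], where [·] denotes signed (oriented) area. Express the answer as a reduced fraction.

Assign Z = (0, 0), T = (1, 0), M = (0, 1), C = (-1, 4) — the answer is frame-independent, so this choice is without loss of generality.
1. W is the centroid of triangle MCT ⇒ W = (0, 5/3)
2·[CZW] = 5/3, 2·[WMT] = 2/3
[CZW]:[WMT] = 5/3:2/3 = 5/2

[CZW]:[WMT] = 5/2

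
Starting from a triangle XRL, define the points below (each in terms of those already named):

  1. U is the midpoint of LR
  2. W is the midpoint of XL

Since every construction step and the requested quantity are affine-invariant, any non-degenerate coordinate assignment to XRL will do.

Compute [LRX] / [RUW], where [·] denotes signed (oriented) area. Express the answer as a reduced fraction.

[LRX]:[RUW] = -4

Work in coordinates with X = (0, 0), R = (1, 0), L = (0, 1).
1. U is the midpoint of LR ⇒ U = (1/2, 1/2)
2. W is the midpoint of XL ⇒ W = (0, 1/2)
2·[LRX] = -1, 2·[RUW] = 1/4
[LRX]:[RUW] = -1:1/4 = -4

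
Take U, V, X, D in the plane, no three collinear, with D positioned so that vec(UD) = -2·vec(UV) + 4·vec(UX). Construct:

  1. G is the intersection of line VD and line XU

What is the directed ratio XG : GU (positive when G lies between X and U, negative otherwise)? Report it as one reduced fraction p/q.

XG:GU = -1/4

Set U = (0, 0), V = (1, 0), X = (0, 1), D = (-2, 4); any affine frame gives the same invariant.
1. G is the intersection of line VD and line XU ⇒ G = (0, 4/3)
G = X + t·(U−X) with t = -1/3, so XG:GU = t:(1−t) = -1/3:4/3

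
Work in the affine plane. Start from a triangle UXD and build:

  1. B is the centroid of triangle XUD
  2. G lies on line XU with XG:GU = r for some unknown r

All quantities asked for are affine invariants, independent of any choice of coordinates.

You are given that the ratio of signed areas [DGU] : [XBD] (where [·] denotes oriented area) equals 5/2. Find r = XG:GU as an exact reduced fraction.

r = 1/5

Choose coordinates U = (0, 0), X = (1, 0), D = (0, 1).
1. B is the centroid of triangle XUD ⇒ B = (1/3, 1/3)
2. With XG:GU = r, write λ = r/(r+1) so G = X + λ·(U−X); G is affine-linear in λ
Every point depending on G is an affine combination of G and λ-independent points, so each such coordinate is linear in λ; the λ² term in each signed area is a multiple of (U−X)×(U−X) = 0, so 2·[DGU] and 2·[XBD] are each linear in λ. Evaluating at λ=0 and λ=1:
  2·[DGU] = λ − 1,   2·[XBD] = -1/3
So [DGU]:[XBD] = (λ − 1) / (-1/3). Setting this equal to 5/2:
  λ − 1 = 5/2·(-1/3)  ⇒  λ = 1/6
Then r = λ/(1−λ) = (1/6)/(5/6) = 1/5. Check: with r = 1/5, G = (5/6, 0) and [DGU]:[XBD] = 5/2 as required.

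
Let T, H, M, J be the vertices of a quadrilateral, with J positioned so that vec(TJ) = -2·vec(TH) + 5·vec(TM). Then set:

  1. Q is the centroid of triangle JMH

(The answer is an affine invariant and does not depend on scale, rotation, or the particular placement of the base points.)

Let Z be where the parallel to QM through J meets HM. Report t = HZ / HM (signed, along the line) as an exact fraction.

Choose coordinates T = (0, 0), H = (1, 0), M = (0, 1), J = (-2, 5).
1. Q is the centroid of triangle JMH ⇒ Q = (-1/3, 2)
through J parallel to QM: direction (1/3, -1); meets HM at Z = (-1, 2)
Z = H + t·(M−H) with t = 2

t = 2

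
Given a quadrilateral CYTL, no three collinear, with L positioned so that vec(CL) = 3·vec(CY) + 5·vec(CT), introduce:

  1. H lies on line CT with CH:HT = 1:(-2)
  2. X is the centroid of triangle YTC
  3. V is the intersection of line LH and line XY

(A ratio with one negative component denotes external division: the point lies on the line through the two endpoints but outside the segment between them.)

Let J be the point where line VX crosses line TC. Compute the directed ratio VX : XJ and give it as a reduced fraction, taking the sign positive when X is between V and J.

Set C = (0, 0), Y = (1, 0), T = (0, 1), L = (3, 5); any affine frame gives the same invariant.
1. H lies on line CT with CH:HT = 1:(-2) ⇒ H = (0, -1)
2. X is the centroid of triangle YTC ⇒ X = (1/3, 1/3)
3. V is the intersection of line LH and line XY ⇒ V = (3/5, 1/5)
line VX meets TC at J = (0, 1/2)
X = V + t·(J−V) with t = 4/9, so VX:XJ = 4/9:5/9

VX:XJ = 4/5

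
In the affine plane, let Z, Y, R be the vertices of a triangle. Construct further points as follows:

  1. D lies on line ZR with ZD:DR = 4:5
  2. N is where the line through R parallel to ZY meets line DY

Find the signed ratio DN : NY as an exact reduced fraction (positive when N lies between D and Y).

Choose coordinates Z = (0, 0), Y = (1, 0), R = (0, 1).
1. D lies on line ZR with ZD:DR = 4:5 ⇒ D = (0, 4/9)
2. N is where the line through R parallel to ZY meets line DY ⇒ N = (-5/4, 1)
N = D + t·(Y−D) with t = -5/4, so DN:NY = t:(1−t) = -5/4:9/4

DN:NY = -5/9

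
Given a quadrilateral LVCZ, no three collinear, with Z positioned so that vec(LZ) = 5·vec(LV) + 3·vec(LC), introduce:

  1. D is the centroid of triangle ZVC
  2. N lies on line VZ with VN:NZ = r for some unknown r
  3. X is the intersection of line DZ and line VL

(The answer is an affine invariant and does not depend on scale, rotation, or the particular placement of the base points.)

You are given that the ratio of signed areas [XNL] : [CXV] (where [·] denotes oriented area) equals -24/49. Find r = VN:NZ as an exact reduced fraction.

Work in coordinates with L = (0, 0), V = (1, 0), C = (0, 1), Z = (5, 3).
1. D is the centroid of triangle ZVC ⇒ D = (2, 4/3)
2. With VN:NZ = r, write λ = r/(r+1) so N = V + λ·(Z−V); N is affine-linear in λ
3. X is the intersection of line DZ and line VL ⇒ X = (-2/5, 0)
Every point depending on N is an affine combination of N and λ-independent points, so each such coordinate is linear in λ; the λ² term in each signed area is a multiple of (Z−V)×(Z−V) = 0, so 2·[XNL] and 2·[CXV] are each linear in λ. Evaluating at λ=0 and λ=1:
  2·[XNL] = -6/5·λ,   2·[CXV] = 7/5
So [XNL]:[CXV] = (-6/5·λ) / (7/5). Setting this equal to -24/49:
  -6/5·λ = -24/49·(7/5)  ⇒  λ = 4/7
Then r = λ/(1−λ) = (4/7)/(3/7) = 4/3. Check: with r = 4/3, N = (23/7, 12/7) and [XNL]:[CXV] = -24/49 as required.

r = 4/3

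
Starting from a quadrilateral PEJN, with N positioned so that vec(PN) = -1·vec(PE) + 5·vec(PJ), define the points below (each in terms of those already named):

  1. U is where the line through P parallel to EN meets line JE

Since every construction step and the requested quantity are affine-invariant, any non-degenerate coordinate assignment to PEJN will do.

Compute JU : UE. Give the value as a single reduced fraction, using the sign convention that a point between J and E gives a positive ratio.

JU:UE = -2/5

Work in coordinates with P = (0, 0), E = (1, 0), J = (0, 1), N = (-1, 5).
1. U is where the line through P parallel to EN meets line JE ⇒ U = (-2/3, 5/3)
U = J + t·(E−J) with t = -2/3, so JU:UE = t:(1−t) = -2/3:5/3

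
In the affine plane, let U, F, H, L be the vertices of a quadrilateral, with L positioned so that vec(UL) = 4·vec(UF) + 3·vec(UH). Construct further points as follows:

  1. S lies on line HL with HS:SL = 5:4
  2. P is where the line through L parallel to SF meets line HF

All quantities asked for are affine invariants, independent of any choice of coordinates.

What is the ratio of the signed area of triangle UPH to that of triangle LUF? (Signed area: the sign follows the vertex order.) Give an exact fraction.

[UPH]:[LUF] = 3/5

Set U = (0, 0), F = (1, 0), H = (0, 1), L = (4, 3); any affine frame gives the same invariant.
1. S lies on line HL with HS:SL = 5:4 ⇒ S = (20/9, 19/9)
2. P is where the line through L parallel to SF meets line HF ⇒ P = (9/5, -4/5)
2·[UPH] = 9/5, 2·[LUF] = 3
[UPH]:[LUF] = 9/5:3 = 3/5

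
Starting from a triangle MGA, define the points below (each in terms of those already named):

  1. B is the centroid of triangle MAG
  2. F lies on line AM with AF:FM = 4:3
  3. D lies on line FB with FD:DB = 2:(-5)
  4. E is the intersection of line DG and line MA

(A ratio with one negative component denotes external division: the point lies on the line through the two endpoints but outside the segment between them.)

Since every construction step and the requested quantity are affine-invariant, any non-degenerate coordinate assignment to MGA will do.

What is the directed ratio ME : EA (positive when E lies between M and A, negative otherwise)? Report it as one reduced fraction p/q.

Set M = (0, 0), G = (1, 0), A = (0, 1); any affine frame gives the same invariant.
1. B is the centroid of triangle MAG ⇒ B = (1/3, 1/3)
2. F lies on line AM with AF:FM = 4:3 ⇒ F = (0, 3/7)
3. D lies on line FB with FD:DB = 2:(-5) ⇒ D = (-2/9, 31/63)
4. E is the intersection of line DG and line MA ⇒ E = (0, 31/77)
E = M + t·(A−M) with t = 31/77, so ME:EA = t:(1−t) = 31/77:46/77

ME:EA = 31/46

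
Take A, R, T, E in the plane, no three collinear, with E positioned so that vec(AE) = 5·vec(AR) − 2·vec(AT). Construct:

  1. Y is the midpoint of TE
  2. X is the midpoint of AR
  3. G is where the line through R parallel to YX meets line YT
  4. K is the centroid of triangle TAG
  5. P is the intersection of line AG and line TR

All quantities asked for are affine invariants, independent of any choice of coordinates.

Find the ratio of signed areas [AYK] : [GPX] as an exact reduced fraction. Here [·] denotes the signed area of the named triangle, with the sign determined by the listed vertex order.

Set A = (0, 0), R = (1, 0), T = (0, 1), E = (5, -2); any affine frame gives the same invariant.
1. Y is the midpoint of TE ⇒ Y = (5/2, -1/2)
2. X is the midpoint of AR ⇒ X = (1/2, 0)
3. G is where the line through R parallel to YX meets line YT ⇒ G = (15/7, -2/7)
4. K is the centroid of triangle TAG ⇒ K = (5/7, 5/21)
5. P is the intersection of line AG and line TR ⇒ P = (15/13, -2/13)
2·[AYK] = 20/21, 2·[GPX] = -6/91
[AYK]:[GPX] = 20/21:-6/91 = -130/9

[AYK]:[GPX] = -130/9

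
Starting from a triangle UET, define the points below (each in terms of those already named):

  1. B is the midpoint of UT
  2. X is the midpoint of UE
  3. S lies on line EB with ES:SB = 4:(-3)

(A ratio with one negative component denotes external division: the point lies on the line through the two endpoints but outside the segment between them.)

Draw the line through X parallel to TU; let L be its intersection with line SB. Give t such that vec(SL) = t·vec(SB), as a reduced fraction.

Choose coordinates U = (0, 0), E = (1, 0), T = (0, 1).
1. B is the midpoint of UT ⇒ B = (0, 1/2)
2. X is the midpoint of UE ⇒ X = (1/2, 0)
3. S lies on line EB with ES:SB = 4:(-3) ⇒ S = (-3, 2)
through X parallel to TU: direction (0, -1); meets SB at L = (1/2, 1/4)
L = S + t·(B−S) with t = 7/6

t = 7/6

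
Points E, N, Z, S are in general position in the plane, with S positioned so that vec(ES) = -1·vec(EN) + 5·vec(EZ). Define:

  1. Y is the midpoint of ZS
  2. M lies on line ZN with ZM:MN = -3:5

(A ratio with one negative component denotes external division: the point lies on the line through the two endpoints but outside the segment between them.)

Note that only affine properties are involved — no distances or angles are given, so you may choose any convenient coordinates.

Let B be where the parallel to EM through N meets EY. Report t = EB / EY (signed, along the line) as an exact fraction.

Choose coordinates E = (0, 0), N = (1, 0), Z = (0, 1), S = (-1, 5).
1. Y is the midpoint of ZS ⇒ Y = (-1/2, 3)
2. M lies on line ZN with ZM:MN = -3:5 ⇒ M = (-3/2, 5/2)
through N parallel to EM: direction (-3/2, 5/2); meets EY at B = (-5/13, 30/13)
B = E + t·(Y−E) with t = 10/13

t = 10/13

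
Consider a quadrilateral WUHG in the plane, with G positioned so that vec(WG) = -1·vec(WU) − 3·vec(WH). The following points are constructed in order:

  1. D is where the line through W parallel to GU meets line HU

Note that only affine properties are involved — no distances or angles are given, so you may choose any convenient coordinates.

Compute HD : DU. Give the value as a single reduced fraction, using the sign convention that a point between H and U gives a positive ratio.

HD:DU = 2/3

Work in coordinates with W = (0, 0), U = (1, 0), H = (0, 1), G = (-1, -3).
1. D is where the line through W parallel to GU meets line HU ⇒ D = (2/5, 3/5)
D = H + t·(U−H) with t = 2/5, so HD:DU = t:(1−t) = 2/5:3/5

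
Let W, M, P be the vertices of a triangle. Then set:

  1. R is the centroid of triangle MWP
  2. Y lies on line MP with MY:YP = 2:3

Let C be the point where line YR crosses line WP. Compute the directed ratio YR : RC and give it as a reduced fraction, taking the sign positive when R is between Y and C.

Work in coordinates with W = (0, 0), M = (1, 0), P = (0, 1).
1. R is the centroid of triangle MWP ⇒ R = (1/3, 1/3)
2. Y lies on line MP with MY:YP = 2:3 ⇒ Y = (3/5, 2/5)
line YR meets WP at C = (0, 1/4)
R = Y + t·(C−Y) with t = 4/9, so YR:RC = 4/9:5/9

YR:RC = 4/5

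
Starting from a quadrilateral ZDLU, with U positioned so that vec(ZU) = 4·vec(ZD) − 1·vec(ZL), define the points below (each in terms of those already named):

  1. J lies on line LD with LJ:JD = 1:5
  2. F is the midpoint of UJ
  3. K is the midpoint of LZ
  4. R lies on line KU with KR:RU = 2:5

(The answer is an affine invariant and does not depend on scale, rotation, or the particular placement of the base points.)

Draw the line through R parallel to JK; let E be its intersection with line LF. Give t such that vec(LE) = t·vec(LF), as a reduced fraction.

t = 30/49

Work in coordinates with Z = (0, 0), D = (1, 0), L = (0, 1), U = (4, -1).
1. J lies on line LD with LJ:JD = 1:5 ⇒ J = (1/6, 5/6)
2. F is the midpoint of UJ ⇒ F = (25/12, -1/12)
3. K is the midpoint of LZ ⇒ K = (0, 1/2)
4. R lies on line KU with KR:RU = 2:5 ⇒ R = (8/7, 1/14)
through R parallel to JK: direction (-1/6, -1/3); meets LF at E = (125/98, 33/98)
E = L + t·(F−L) with t = 30/49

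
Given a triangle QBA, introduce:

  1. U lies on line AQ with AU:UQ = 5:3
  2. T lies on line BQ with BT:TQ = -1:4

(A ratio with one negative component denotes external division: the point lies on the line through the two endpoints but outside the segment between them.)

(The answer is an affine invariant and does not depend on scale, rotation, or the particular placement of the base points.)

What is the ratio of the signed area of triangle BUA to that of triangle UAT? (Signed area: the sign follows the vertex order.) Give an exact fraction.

Set Q = (0, 0), B = (1, 0), A = (0, 1); any affine frame gives the same invariant.
1. U lies on line AQ with AU:UQ = 5:3 ⇒ U = (0, 3/8)
2. T lies on line BQ with BT:TQ = -1:4 ⇒ T = (4/3, 0)
2·[BUA] = -5/8, 2·[UAT] = -5/6
[BUA]:[UAT] = -5/8:-5/6 = 3/4

[BUA]:[UAT] = 3/4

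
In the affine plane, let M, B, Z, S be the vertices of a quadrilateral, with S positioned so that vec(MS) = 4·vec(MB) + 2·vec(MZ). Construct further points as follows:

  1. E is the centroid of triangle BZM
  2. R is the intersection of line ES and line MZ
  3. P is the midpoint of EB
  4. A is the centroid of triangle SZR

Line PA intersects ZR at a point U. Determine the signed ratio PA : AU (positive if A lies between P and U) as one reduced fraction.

PA:AU = -1/2

Assign M = (0, 0), B = (1, 0), Z = (0, 1), S = (4, 2) — the answer is frame-independent, so this choice is without loss of generality.
1. E is the centroid of triangle BZM ⇒ E = (1/3, 1/3)
2. R is the intersection of line ES and line MZ ⇒ R = (0, 2/11)
3. P is the midpoint of EB ⇒ P = (2/3, 1/6)
4. A is the centroid of triangle SZR ⇒ A = (4/3, 35/33)
line PA meets ZR at U = (0, -8/11)
A = P + t·(U−P) with t = -1, so PA:AU = -1:2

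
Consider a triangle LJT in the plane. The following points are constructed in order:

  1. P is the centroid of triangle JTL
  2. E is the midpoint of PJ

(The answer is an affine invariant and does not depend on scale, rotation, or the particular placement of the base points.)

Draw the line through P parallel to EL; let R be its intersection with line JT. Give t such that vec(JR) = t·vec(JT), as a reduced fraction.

t = 2/5

Work in coordinates with L = (0, 0), J = (1, 0), T = (0, 1).
1. P is the centroid of triangle JTL ⇒ P = (1/3, 1/3)
2. E is the midpoint of PJ ⇒ E = (2/3, 1/6)
through P parallel to EL: direction (-2/3, -1/6); meets JT at R = (3/5, 2/5)
R = J + t·(T−J) with t = 2/5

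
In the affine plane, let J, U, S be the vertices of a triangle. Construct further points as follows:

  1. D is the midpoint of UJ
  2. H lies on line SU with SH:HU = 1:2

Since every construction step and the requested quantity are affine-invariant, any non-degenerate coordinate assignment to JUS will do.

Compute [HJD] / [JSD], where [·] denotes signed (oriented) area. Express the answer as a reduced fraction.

Set J = (0, 0), U = (1, 0), S = (0, 1); any affine frame gives the same invariant.
1. D is the midpoint of UJ ⇒ D = (1/2, 0)
2. H lies on line SU with SH:HU = 1:2 ⇒ H = (1/3, 2/3)
2·[HJD] = 1/3, 2·[JSD] = -1/2
[HJD]:[JSD] = 1/3:-1/2 = -2/3

[HJD]:[JSD] = -2/3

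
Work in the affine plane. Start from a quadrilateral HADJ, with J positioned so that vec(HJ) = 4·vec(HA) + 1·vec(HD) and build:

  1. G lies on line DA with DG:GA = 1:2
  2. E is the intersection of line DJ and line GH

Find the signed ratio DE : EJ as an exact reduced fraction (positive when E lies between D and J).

Set H = (0, 0), A = (1, 0), D = (0, 1), J = (4, 1); any affine frame gives the same invariant.
1. G lies on line DA with DG:GA = 1:2 ⇒ G = (1/3, 2/3)
2. E is the intersection of line DJ and line GH ⇒ E = (1/2, 1)
E = D + t·(J−D) with t = 1/8, so DE:EJ = t:(1−t) = 1/8:7/8

DE:EJ = 1/7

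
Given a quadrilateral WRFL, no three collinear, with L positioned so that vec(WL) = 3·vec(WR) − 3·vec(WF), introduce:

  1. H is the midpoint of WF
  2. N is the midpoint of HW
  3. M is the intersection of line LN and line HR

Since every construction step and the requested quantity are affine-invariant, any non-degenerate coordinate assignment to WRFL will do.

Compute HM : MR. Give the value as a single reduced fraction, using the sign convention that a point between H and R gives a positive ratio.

HM:MR = -3/10

Work in coordinates with W = (0, 0), R = (1, 0), F = (0, 1), L = (3, -3).
1. H is the midpoint of WF ⇒ H = (0, 1/2)
2. N is the midpoint of HW ⇒ N = (0, 1/4)
3. M is the intersection of line LN and line HR ⇒ M = (-3/7, 5/7)
M = H + t·(R−H) with t = -3/7, so HM:MR = t:(1−t) = -3/7:10/7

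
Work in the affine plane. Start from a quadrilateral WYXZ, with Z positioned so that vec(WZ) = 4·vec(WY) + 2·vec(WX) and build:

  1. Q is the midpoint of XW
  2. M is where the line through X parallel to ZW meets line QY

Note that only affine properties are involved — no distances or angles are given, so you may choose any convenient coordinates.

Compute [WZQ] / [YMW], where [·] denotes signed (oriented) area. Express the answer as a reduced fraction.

Set W = (0, 0), Y = (1, 0), X = (0, 1), Z = (4, 2); any affine frame gives the same invariant.
1. Q is the midpoint of XW ⇒ Q = (0, 1/2)
2. M is where the line through X parallel to ZW meets line QY ⇒ M = (-1/2, 3/4)
2·[WZQ] = 2, 2·[YMW] = 3/4
[WZQ]:[YMW] = 2:3/4 = 8/3

[WZQ]:[YMW] = 8/3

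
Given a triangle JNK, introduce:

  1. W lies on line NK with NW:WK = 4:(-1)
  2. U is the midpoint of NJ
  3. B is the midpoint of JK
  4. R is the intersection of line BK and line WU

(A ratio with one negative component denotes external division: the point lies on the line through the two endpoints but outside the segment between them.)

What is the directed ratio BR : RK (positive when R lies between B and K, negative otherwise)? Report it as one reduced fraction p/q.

BR:RK = 3/2

Work in coordinates with J = (0, 0), N = (1, 0), K = (0, 1).
1. W lies on line NK with NW:WK = 4:(-1) ⇒ W = (-1/3, 4/3)
2. U is the midpoint of NJ ⇒ U = (1/2, 0)
3. B is the midpoint of JK ⇒ B = (0, 1/2)
4. R is the intersection of line BK and line WU ⇒ R = (0, 4/5)
R = B + t·(K−B) with t = 3/5, so BR:RK = t:(1−t) = 3/5:2/5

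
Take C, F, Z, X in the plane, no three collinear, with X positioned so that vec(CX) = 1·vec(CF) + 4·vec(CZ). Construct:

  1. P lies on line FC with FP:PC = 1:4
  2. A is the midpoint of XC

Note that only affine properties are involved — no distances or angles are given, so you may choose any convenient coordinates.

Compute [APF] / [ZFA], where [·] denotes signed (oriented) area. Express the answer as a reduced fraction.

Set C = (0, 0), F = (1, 0), Z = (0, 1), X = (1, 4); any affine frame gives the same invariant.
1. P lies on line FC with FP:PC = 1:4 ⇒ P = (4/5, 0)
2. A is the midpoint of XC ⇒ A = (1/2, 2)
2·[APF] = 2/5, 2·[ZFA] = 3/2
[APF]:[ZFA] = 2/5:3/2 = 4/15

[APF]:[ZFA] = 4/15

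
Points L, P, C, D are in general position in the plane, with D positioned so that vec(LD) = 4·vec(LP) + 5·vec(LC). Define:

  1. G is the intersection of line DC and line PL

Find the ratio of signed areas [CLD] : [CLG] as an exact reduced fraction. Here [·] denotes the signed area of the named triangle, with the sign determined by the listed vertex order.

Set L = (0, 0), P = (1, 0), C = (0, 1), D = (4, 5); any affine frame gives the same invariant.
1. G is the intersection of line DC and line PL ⇒ G = (-1, 0)
2·[CLD] = 4, 2·[CLG] = -1
[CLD]:[CLG] = 4:-1 = -4

[CLD]:[CLG] = -4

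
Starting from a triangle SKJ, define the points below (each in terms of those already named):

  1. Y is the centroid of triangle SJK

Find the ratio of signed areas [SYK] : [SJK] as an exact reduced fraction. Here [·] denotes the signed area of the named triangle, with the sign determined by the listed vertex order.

Assign S = (0, 0), K = (1, 0), J = (0, 1) — the answer is frame-independent, so this choice is without loss of generality.
1. Y is the centroid of triangle SJK ⇒ Y = (1/3, 1/3)
2·[SYK] = -1/3, 2·[SJK] = -1
[SYK]:[SJK] = -1/3:-1 = 1/3

[SYK]:[SJK] = 1/3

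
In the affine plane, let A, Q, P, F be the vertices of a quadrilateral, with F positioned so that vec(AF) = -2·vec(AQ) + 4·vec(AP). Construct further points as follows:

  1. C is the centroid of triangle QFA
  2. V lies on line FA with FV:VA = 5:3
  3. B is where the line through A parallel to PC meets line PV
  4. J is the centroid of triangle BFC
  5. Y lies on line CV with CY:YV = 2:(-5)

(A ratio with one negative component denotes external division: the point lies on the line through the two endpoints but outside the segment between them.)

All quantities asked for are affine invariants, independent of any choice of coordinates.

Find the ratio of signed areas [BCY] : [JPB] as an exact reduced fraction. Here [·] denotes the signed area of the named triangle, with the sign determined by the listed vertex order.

Choose coordinates A = (0, 0), Q = (1, 0), P = (0, 1), F = (-2, 4).
1. C is the centroid of triangle QFA ⇒ C = (-1/3, 4/3)
2. V lies on line FA with FV:VA = 5:3 ⇒ V = (-3/4, 3/2)
3. B is where the line through A parallel to PC meets line PV ⇒ B = (-3, 3)
4. J is the centroid of triangle BFC ⇒ J = (-16/9, 25/9)
5. Y lies on line CV with CY:YV = 2:(-5) ⇒ Y = (-1/18, 11/9)
2·[BCY] = 1/6, 2·[JPB] = -16/9
[BCY]:[JPB] = 1/6:-16/9 = -3/32

[BCY]:[JPB] = -3/32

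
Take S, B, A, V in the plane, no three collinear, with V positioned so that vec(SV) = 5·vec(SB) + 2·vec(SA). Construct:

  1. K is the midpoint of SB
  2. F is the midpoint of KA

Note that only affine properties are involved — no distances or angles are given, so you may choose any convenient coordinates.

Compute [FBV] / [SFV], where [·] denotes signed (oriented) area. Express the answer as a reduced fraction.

[FBV]:[SFV] = -7/4

Assign S = (0, 0), B = (1, 0), A = (0, 1), V = (5, 2) — the answer is frame-independent, so this choice is without loss of generality.
1. K is the midpoint of SB ⇒ K = (1/2, 0)
2. F is the midpoint of KA ⇒ F = (1/4, 1/2)
2·[FBV] = 7/2, 2·[SFV] = -2
[FBV]:[SFV] = 7/2:-2 = -7/4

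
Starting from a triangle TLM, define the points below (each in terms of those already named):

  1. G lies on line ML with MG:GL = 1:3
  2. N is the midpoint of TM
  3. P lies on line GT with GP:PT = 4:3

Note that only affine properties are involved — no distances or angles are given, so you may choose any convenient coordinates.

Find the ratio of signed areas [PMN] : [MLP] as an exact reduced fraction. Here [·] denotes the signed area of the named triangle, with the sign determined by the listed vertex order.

[PMN]:[MLP] = -3/32

Assign T = (0, 0), L = (1, 0), M = (0, 1) — the answer is frame-independent, so this choice is without loss of generality.
1. G lies on line ML with MG:GL = 1:3 ⇒ G = (1/4, 3/4)
2. N is the midpoint of TM ⇒ N = (0, 1/2)
3. P lies on line GT with GP:PT = 4:3 ⇒ P = (3/28, 9/28)
2·[PMN] = 3/56, 2·[MLP] = -4/7
[PMN]:[MLP] = 3/56:-4/7 = -3/32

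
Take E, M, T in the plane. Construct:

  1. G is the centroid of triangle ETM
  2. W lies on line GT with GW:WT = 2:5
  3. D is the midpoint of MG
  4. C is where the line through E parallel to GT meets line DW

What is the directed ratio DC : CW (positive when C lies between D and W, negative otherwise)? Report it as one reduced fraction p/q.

Choose coordinates E = (0, 0), M = (1, 0), T = (0, 1).
1. G is the centroid of triangle ETM ⇒ G = (1/3, 1/3)
2. W lies on line GT with GW:WT = 2:5 ⇒ W = (5/21, 11/21)
3. D is the midpoint of MG ⇒ D = (2/3, 1/6)
4. C is where the line through E parallel to GT meets line DW ⇒ C = (-13/21, 26/21)
C = D + t·(W−D) with t = 3, so DC:CW = t:(1−t) = 3:-2

DC:CW = -3/2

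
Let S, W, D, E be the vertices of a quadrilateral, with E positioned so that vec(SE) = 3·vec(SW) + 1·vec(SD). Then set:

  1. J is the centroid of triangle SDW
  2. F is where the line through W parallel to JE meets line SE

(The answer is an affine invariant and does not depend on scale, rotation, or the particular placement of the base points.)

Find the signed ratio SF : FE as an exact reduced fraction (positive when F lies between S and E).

Set S = (0, 0), W = (1, 0), D = (0, 1), E = (3, 1); any affine frame gives the same invariant.
1. J is the centroid of triangle SDW ⇒ J = (1/3, 1/3)
2. F is where the line through W parallel to JE meets line SE ⇒ F = (-3, -1)
F = S + t·(E−S) with t = -1, so SF:FE = t:(1−t) = -1:2

SF:FE = -1/2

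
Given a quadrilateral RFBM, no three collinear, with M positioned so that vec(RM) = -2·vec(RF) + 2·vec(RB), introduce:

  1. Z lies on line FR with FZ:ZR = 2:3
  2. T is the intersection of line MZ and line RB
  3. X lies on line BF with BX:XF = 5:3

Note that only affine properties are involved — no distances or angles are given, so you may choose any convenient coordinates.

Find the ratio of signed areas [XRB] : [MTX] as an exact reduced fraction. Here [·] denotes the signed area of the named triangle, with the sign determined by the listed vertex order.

Work in coordinates with R = (0, 0), F = (1, 0), B = (0, 1), M = (-2, 2).
1. Z lies on line FR with FZ:ZR = 2:3 ⇒ Z = (3/5, 0)
2. T is the intersection of line MZ and line RB ⇒ T = (0, 6/13)
3. X lies on line BF with BX:XF = 5:3 ⇒ X = (5/8, 3/8)
2·[XRB] = -5/8, 2·[MTX] = 41/52
[XRB]:[MTX] = -5/8:41/52 = -65/82

[XRB]:[MTX] = -65/82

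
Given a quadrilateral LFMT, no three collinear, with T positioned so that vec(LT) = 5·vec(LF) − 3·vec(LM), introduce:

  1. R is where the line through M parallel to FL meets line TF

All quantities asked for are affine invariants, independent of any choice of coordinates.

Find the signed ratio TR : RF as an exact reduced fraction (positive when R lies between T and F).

TR:RF = -4

Choose coordinates L = (0, 0), F = (1, 0), M = (0, 1), T = (5, -3).
1. R is where the line through M parallel to FL meets line TF ⇒ R = (-1/3, 1)
R = T + t·(F−T) with t = 4/3, so TR:RF = t:(1−t) = 4/3:-1/3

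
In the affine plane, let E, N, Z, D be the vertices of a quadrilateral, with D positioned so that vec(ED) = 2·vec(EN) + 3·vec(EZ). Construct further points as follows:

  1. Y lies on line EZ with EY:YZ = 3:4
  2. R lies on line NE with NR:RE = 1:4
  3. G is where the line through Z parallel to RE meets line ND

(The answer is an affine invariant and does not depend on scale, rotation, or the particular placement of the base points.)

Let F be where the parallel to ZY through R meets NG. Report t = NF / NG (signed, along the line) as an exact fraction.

Choose coordinates E = (0, 0), N = (1, 0), Z = (0, 1), D = (2, 3).
1. Y lies on line EZ with EY:YZ = 3:4 ⇒ Y = (0, 3/7)
2. R lies on line NE with NR:RE = 1:4 ⇒ R = (4/5, 0)
3. G is where the line through Z parallel to RE meets line ND ⇒ G = (4/3, 1)
through R parallel to ZY: direction (0, -4/7); meets NG at F = (4/5, -3/5)
F = N + t·(G−N) with t = -3/5

t = -3/5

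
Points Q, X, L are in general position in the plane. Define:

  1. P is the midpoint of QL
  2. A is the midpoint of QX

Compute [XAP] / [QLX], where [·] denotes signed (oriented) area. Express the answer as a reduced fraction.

[XAP]:[QLX] = 1/4

Assign Q = (0, 0), X = (1, 0), L = (0, 1) — the answer is frame-independent, so this choice is without loss of generality.
1. P is the midpoint of QL ⇒ P = (0, 1/2)
2. A is the midpoint of QX ⇒ A = (1/2, 0)
2·[XAP] = -1/4, 2·[QLX] = -1
[XAP]:[QLX] = -1/4:-1 = 1/4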